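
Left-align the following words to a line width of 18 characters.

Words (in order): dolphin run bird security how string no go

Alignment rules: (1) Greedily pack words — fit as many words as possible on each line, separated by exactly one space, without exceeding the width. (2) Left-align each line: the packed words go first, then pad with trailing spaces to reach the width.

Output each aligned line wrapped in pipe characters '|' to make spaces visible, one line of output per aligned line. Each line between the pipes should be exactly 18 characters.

Answer: |dolphin run bird  |
|security how      |
|string no go      |

Derivation:
Line 1: ['dolphin', 'run', 'bird'] (min_width=16, slack=2)
Line 2: ['security', 'how'] (min_width=12, slack=6)
Line 3: ['string', 'no', 'go'] (min_width=12, slack=6)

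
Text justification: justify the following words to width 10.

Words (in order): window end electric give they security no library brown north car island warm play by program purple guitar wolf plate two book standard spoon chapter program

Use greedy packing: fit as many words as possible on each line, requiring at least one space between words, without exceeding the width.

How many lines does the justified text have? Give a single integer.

Line 1: ['window', 'end'] (min_width=10, slack=0)
Line 2: ['electric'] (min_width=8, slack=2)
Line 3: ['give', 'they'] (min_width=9, slack=1)
Line 4: ['security'] (min_width=8, slack=2)
Line 5: ['no', 'library'] (min_width=10, slack=0)
Line 6: ['brown'] (min_width=5, slack=5)
Line 7: ['north', 'car'] (min_width=9, slack=1)
Line 8: ['island'] (min_width=6, slack=4)
Line 9: ['warm', 'play'] (min_width=9, slack=1)
Line 10: ['by', 'program'] (min_width=10, slack=0)
Line 11: ['purple'] (min_width=6, slack=4)
Line 12: ['guitar'] (min_width=6, slack=4)
Line 13: ['wolf', 'plate'] (min_width=10, slack=0)
Line 14: ['two', 'book'] (min_width=8, slack=2)
Line 15: ['standard'] (min_width=8, slack=2)
Line 16: ['spoon'] (min_width=5, slack=5)
Line 17: ['chapter'] (min_width=7, slack=3)
Line 18: ['program'] (min_width=7, slack=3)
Total lines: 18

Answer: 18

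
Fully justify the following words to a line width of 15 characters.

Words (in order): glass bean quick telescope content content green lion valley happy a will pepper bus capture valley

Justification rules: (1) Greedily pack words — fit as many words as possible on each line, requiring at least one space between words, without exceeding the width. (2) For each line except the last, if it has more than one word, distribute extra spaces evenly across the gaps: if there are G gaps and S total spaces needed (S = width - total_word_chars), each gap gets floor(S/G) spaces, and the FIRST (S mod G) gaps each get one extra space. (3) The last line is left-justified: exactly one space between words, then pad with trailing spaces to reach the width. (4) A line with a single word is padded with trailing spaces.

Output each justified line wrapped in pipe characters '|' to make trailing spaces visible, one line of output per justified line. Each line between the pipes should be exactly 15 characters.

Answer: |glass      bean|
|quick telescope|
|content content|
|green      lion|
|valley  happy a|
|will pepper bus|
|capture valley |

Derivation:
Line 1: ['glass', 'bean'] (min_width=10, slack=5)
Line 2: ['quick', 'telescope'] (min_width=15, slack=0)
Line 3: ['content', 'content'] (min_width=15, slack=0)
Line 4: ['green', 'lion'] (min_width=10, slack=5)
Line 5: ['valley', 'happy', 'a'] (min_width=14, slack=1)
Line 6: ['will', 'pepper', 'bus'] (min_width=15, slack=0)
Line 7: ['capture', 'valley'] (min_width=14, slack=1)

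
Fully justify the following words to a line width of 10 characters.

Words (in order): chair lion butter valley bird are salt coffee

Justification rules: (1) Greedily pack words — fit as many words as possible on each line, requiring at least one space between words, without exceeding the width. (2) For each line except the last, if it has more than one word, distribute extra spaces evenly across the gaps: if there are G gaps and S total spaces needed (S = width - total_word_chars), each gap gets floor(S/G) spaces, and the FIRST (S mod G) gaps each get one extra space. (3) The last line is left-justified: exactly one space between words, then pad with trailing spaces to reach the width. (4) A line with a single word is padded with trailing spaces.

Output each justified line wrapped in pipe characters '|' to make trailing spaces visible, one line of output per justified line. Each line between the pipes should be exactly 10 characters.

Answer: |chair lion|
|butter    |
|valley    |
|bird   are|
|salt      |
|coffee    |

Derivation:
Line 1: ['chair', 'lion'] (min_width=10, slack=0)
Line 2: ['butter'] (min_width=6, slack=4)
Line 3: ['valley'] (min_width=6, slack=4)
Line 4: ['bird', 'are'] (min_width=8, slack=2)
Line 5: ['salt'] (min_width=4, slack=6)
Line 6: ['coffee'] (min_width=6, slack=4)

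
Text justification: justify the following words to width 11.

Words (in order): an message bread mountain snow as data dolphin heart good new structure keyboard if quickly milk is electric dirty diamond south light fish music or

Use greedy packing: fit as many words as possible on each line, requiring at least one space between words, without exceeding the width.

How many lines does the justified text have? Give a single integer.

Line 1: ['an', 'message'] (min_width=10, slack=1)
Line 2: ['bread'] (min_width=5, slack=6)
Line 3: ['mountain'] (min_width=8, slack=3)
Line 4: ['snow', 'as'] (min_width=7, slack=4)
Line 5: ['data'] (min_width=4, slack=7)
Line 6: ['dolphin'] (min_width=7, slack=4)
Line 7: ['heart', 'good'] (min_width=10, slack=1)
Line 8: ['new'] (min_width=3, slack=8)
Line 9: ['structure'] (min_width=9, slack=2)
Line 10: ['keyboard', 'if'] (min_width=11, slack=0)
Line 11: ['quickly'] (min_width=7, slack=4)
Line 12: ['milk', 'is'] (min_width=7, slack=4)
Line 13: ['electric'] (min_width=8, slack=3)
Line 14: ['dirty'] (min_width=5, slack=6)
Line 15: ['diamond'] (min_width=7, slack=4)
Line 16: ['south', 'light'] (min_width=11, slack=0)
Line 17: ['fish', 'music'] (min_width=10, slack=1)
Line 18: ['or'] (min_width=2, slack=9)
Total lines: 18

Answer: 18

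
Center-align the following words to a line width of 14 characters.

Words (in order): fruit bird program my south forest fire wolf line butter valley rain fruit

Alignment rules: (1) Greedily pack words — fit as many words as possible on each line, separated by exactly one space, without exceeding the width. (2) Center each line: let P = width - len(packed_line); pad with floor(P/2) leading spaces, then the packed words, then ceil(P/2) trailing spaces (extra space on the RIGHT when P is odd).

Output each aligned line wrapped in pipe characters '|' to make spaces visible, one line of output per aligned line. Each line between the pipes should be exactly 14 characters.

Answer: |  fruit bird  |
|  program my  |
| south forest |
|fire wolf line|
|butter valley |
|  rain fruit  |

Derivation:
Line 1: ['fruit', 'bird'] (min_width=10, slack=4)
Line 2: ['program', 'my'] (min_width=10, slack=4)
Line 3: ['south', 'forest'] (min_width=12, slack=2)
Line 4: ['fire', 'wolf', 'line'] (min_width=14, slack=0)
Line 5: ['butter', 'valley'] (min_width=13, slack=1)
Line 6: ['rain', 'fruit'] (min_width=10, slack=4)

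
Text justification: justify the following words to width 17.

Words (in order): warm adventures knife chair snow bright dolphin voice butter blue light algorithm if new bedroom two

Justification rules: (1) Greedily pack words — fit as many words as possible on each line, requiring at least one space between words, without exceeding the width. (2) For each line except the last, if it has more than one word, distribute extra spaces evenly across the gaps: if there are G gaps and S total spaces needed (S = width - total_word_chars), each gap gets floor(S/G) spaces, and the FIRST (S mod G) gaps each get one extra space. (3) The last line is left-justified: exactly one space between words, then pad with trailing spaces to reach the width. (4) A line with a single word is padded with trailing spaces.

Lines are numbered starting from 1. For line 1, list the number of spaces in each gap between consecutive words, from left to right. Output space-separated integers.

Line 1: ['warm', 'adventures'] (min_width=15, slack=2)
Line 2: ['knife', 'chair', 'snow'] (min_width=16, slack=1)
Line 3: ['bright', 'dolphin'] (min_width=14, slack=3)
Line 4: ['voice', 'butter', 'blue'] (min_width=17, slack=0)
Line 5: ['light', 'algorithm'] (min_width=15, slack=2)
Line 6: ['if', 'new', 'bedroom'] (min_width=14, slack=3)
Line 7: ['two'] (min_width=3, slack=14)

Answer: 3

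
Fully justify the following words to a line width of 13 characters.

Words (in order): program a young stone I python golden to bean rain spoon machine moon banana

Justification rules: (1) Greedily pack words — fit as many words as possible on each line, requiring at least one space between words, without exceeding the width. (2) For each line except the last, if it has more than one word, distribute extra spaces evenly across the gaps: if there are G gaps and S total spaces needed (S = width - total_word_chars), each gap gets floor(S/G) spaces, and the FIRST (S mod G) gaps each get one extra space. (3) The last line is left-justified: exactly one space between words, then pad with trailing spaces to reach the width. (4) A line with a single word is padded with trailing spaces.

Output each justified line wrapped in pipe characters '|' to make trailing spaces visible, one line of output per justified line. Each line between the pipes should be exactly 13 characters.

Line 1: ['program', 'a'] (min_width=9, slack=4)
Line 2: ['young', 'stone', 'I'] (min_width=13, slack=0)
Line 3: ['python', 'golden'] (min_width=13, slack=0)
Line 4: ['to', 'bean', 'rain'] (min_width=12, slack=1)
Line 5: ['spoon', 'machine'] (min_width=13, slack=0)
Line 6: ['moon', 'banana'] (min_width=11, slack=2)

Answer: |program     a|
|young stone I|
|python golden|
|to  bean rain|
|spoon machine|
|moon banana  |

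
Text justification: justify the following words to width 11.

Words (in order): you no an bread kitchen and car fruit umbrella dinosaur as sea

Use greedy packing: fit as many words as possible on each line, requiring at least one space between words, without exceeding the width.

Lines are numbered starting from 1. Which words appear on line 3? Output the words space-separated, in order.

Line 1: ['you', 'no', 'an'] (min_width=9, slack=2)
Line 2: ['bread'] (min_width=5, slack=6)
Line 3: ['kitchen', 'and'] (min_width=11, slack=0)
Line 4: ['car', 'fruit'] (min_width=9, slack=2)
Line 5: ['umbrella'] (min_width=8, slack=3)
Line 6: ['dinosaur', 'as'] (min_width=11, slack=0)
Line 7: ['sea'] (min_width=3, slack=8)

Answer: kitchen and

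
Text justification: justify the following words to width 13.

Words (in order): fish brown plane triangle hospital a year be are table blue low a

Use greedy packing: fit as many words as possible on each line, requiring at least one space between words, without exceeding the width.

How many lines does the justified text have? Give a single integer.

Answer: 7

Derivation:
Line 1: ['fish', 'brown'] (min_width=10, slack=3)
Line 2: ['plane'] (min_width=5, slack=8)
Line 3: ['triangle'] (min_width=8, slack=5)
Line 4: ['hospital', 'a'] (min_width=10, slack=3)
Line 5: ['year', 'be', 'are'] (min_width=11, slack=2)
Line 6: ['table', 'blue'] (min_width=10, slack=3)
Line 7: ['low', 'a'] (min_width=5, slack=8)
Total lines: 7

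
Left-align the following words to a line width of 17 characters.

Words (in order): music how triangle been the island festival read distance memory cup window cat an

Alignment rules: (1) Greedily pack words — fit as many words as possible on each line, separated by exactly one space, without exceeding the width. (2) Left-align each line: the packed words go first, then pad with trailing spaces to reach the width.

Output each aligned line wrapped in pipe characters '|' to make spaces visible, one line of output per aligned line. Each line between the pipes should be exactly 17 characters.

Line 1: ['music', 'how'] (min_width=9, slack=8)
Line 2: ['triangle', 'been', 'the'] (min_width=17, slack=0)
Line 3: ['island', 'festival'] (min_width=15, slack=2)
Line 4: ['read', 'distance'] (min_width=13, slack=4)
Line 5: ['memory', 'cup', 'window'] (min_width=17, slack=0)
Line 6: ['cat', 'an'] (min_width=6, slack=11)

Answer: |music how        |
|triangle been the|
|island festival  |
|read distance    |
|memory cup window|
|cat an           |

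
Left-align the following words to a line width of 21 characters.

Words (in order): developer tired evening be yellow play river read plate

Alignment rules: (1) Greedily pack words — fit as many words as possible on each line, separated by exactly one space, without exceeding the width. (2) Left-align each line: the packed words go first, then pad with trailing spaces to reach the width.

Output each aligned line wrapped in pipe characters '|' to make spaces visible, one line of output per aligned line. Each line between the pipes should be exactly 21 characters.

Line 1: ['developer', 'tired'] (min_width=15, slack=6)
Line 2: ['evening', 'be', 'yellow'] (min_width=17, slack=4)
Line 3: ['play', 'river', 'read', 'plate'] (min_width=21, slack=0)

Answer: |developer tired      |
|evening be yellow    |
|play river read plate|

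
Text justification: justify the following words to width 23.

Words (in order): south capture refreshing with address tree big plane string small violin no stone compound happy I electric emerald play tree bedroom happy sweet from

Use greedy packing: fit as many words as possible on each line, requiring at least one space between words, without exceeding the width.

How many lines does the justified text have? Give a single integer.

Answer: 8

Derivation:
Line 1: ['south', 'capture'] (min_width=13, slack=10)
Line 2: ['refreshing', 'with', 'address'] (min_width=23, slack=0)
Line 3: ['tree', 'big', 'plane', 'string'] (min_width=21, slack=2)
Line 4: ['small', 'violin', 'no', 'stone'] (min_width=21, slack=2)
Line 5: ['compound', 'happy', 'I'] (min_width=16, slack=7)
Line 6: ['electric', 'emerald', 'play'] (min_width=21, slack=2)
Line 7: ['tree', 'bedroom', 'happy'] (min_width=18, slack=5)
Line 8: ['sweet', 'from'] (min_width=10, slack=13)
Total lines: 8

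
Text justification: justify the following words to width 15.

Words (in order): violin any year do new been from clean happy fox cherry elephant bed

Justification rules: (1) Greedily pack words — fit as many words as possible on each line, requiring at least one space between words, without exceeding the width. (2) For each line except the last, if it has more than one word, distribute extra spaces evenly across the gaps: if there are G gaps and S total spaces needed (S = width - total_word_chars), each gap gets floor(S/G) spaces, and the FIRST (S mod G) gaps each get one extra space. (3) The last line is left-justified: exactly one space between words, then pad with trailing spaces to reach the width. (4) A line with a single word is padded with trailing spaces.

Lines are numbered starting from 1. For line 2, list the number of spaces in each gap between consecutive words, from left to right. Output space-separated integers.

Answer: 3 3

Derivation:
Line 1: ['violin', 'any', 'year'] (min_width=15, slack=0)
Line 2: ['do', 'new', 'been'] (min_width=11, slack=4)
Line 3: ['from', 'clean'] (min_width=10, slack=5)
Line 4: ['happy', 'fox'] (min_width=9, slack=6)
Line 5: ['cherry', 'elephant'] (min_width=15, slack=0)
Line 6: ['bed'] (min_width=3, slack=12)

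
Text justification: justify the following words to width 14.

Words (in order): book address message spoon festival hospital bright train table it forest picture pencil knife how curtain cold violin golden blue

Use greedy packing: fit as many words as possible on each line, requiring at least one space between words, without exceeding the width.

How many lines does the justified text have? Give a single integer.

Answer: 11

Derivation:
Line 1: ['book', 'address'] (min_width=12, slack=2)
Line 2: ['message', 'spoon'] (min_width=13, slack=1)
Line 3: ['festival'] (min_width=8, slack=6)
Line 4: ['hospital'] (min_width=8, slack=6)
Line 5: ['bright', 'train'] (min_width=12, slack=2)
Line 6: ['table', 'it'] (min_width=8, slack=6)
Line 7: ['forest', 'picture'] (min_width=14, slack=0)
Line 8: ['pencil', 'knife'] (min_width=12, slack=2)
Line 9: ['how', 'curtain'] (min_width=11, slack=3)
Line 10: ['cold', 'violin'] (min_width=11, slack=3)
Line 11: ['golden', 'blue'] (min_width=11, slack=3)
Total lines: 11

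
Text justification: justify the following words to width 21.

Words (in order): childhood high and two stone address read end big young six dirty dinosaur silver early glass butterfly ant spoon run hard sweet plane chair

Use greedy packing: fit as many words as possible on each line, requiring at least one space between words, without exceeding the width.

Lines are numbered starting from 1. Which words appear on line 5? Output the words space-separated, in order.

Line 1: ['childhood', 'high', 'and'] (min_width=18, slack=3)
Line 2: ['two', 'stone', 'address'] (min_width=17, slack=4)
Line 3: ['read', 'end', 'big', 'young'] (min_width=18, slack=3)
Line 4: ['six', 'dirty', 'dinosaur'] (min_width=18, slack=3)
Line 5: ['silver', 'early', 'glass'] (min_width=18, slack=3)
Line 6: ['butterfly', 'ant', 'spoon'] (min_width=19, slack=2)
Line 7: ['run', 'hard', 'sweet', 'plane'] (min_width=20, slack=1)
Line 8: ['chair'] (min_width=5, slack=16)

Answer: silver early glass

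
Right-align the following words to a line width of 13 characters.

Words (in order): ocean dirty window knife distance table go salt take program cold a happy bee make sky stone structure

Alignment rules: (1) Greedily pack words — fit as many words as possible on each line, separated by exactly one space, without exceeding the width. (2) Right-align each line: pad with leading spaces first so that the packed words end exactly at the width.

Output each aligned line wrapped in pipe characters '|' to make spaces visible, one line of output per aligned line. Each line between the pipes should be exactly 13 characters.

Answer: |  ocean dirty|
| window knife|
|     distance|
|table go salt|
| take program|
| cold a happy|
| bee make sky|
|        stone|
|    structure|

Derivation:
Line 1: ['ocean', 'dirty'] (min_width=11, slack=2)
Line 2: ['window', 'knife'] (min_width=12, slack=1)
Line 3: ['distance'] (min_width=8, slack=5)
Line 4: ['table', 'go', 'salt'] (min_width=13, slack=0)
Line 5: ['take', 'program'] (min_width=12, slack=1)
Line 6: ['cold', 'a', 'happy'] (min_width=12, slack=1)
Line 7: ['bee', 'make', 'sky'] (min_width=12, slack=1)
Line 8: ['stone'] (min_width=5, slack=8)
Line 9: ['structure'] (min_width=9, slack=4)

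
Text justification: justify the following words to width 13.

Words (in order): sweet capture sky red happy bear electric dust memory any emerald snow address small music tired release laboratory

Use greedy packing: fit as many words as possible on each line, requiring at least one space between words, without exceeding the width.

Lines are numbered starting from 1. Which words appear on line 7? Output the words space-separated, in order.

Line 1: ['sweet', 'capture'] (min_width=13, slack=0)
Line 2: ['sky', 'red', 'happy'] (min_width=13, slack=0)
Line 3: ['bear', 'electric'] (min_width=13, slack=0)
Line 4: ['dust', 'memory'] (min_width=11, slack=2)
Line 5: ['any', 'emerald'] (min_width=11, slack=2)
Line 6: ['snow', 'address'] (min_width=12, slack=1)
Line 7: ['small', 'music'] (min_width=11, slack=2)
Line 8: ['tired', 'release'] (min_width=13, slack=0)
Line 9: ['laboratory'] (min_width=10, slack=3)

Answer: small music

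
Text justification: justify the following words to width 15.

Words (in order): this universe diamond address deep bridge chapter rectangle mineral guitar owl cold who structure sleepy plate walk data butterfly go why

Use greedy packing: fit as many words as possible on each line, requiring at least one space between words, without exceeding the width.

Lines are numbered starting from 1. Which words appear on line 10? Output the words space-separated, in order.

Line 1: ['this', 'universe'] (min_width=13, slack=2)
Line 2: ['diamond', 'address'] (min_width=15, slack=0)
Line 3: ['deep', 'bridge'] (min_width=11, slack=4)
Line 4: ['chapter'] (min_width=7, slack=8)
Line 5: ['rectangle'] (min_width=9, slack=6)
Line 6: ['mineral', 'guitar'] (min_width=14, slack=1)
Line 7: ['owl', 'cold', 'who'] (min_width=12, slack=3)
Line 8: ['structure'] (min_width=9, slack=6)
Line 9: ['sleepy', 'plate'] (min_width=12, slack=3)
Line 10: ['walk', 'data'] (min_width=9, slack=6)
Line 11: ['butterfly', 'go'] (min_width=12, slack=3)
Line 12: ['why'] (min_width=3, slack=12)

Answer: walk data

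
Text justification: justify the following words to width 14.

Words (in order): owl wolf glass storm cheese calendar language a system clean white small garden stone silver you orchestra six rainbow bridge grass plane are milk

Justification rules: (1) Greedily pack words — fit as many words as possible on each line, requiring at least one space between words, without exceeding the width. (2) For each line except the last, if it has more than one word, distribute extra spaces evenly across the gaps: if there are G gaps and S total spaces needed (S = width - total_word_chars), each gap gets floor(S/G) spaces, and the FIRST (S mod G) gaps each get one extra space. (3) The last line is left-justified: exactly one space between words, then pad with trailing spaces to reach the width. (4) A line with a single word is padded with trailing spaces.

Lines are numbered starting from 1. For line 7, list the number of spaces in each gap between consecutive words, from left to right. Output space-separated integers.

Answer: 3

Derivation:
Line 1: ['owl', 'wolf', 'glass'] (min_width=14, slack=0)
Line 2: ['storm', 'cheese'] (min_width=12, slack=2)
Line 3: ['calendar'] (min_width=8, slack=6)
Line 4: ['language', 'a'] (min_width=10, slack=4)
Line 5: ['system', 'clean'] (min_width=12, slack=2)
Line 6: ['white', 'small'] (min_width=11, slack=3)
Line 7: ['garden', 'stone'] (min_width=12, slack=2)
Line 8: ['silver', 'you'] (min_width=10, slack=4)
Line 9: ['orchestra', 'six'] (min_width=13, slack=1)
Line 10: ['rainbow', 'bridge'] (min_width=14, slack=0)
Line 11: ['grass', 'plane'] (min_width=11, slack=3)
Line 12: ['are', 'milk'] (min_width=8, slack=6)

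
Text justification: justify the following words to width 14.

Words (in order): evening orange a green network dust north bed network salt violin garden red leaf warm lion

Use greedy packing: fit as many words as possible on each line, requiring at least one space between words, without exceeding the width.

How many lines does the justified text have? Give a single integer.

Answer: 8

Derivation:
Line 1: ['evening', 'orange'] (min_width=14, slack=0)
Line 2: ['a', 'green'] (min_width=7, slack=7)
Line 3: ['network', 'dust'] (min_width=12, slack=2)
Line 4: ['north', 'bed'] (min_width=9, slack=5)
Line 5: ['network', 'salt'] (min_width=12, slack=2)
Line 6: ['violin', 'garden'] (min_width=13, slack=1)
Line 7: ['red', 'leaf', 'warm'] (min_width=13, slack=1)
Line 8: ['lion'] (min_width=4, slack=10)
Total lines: 8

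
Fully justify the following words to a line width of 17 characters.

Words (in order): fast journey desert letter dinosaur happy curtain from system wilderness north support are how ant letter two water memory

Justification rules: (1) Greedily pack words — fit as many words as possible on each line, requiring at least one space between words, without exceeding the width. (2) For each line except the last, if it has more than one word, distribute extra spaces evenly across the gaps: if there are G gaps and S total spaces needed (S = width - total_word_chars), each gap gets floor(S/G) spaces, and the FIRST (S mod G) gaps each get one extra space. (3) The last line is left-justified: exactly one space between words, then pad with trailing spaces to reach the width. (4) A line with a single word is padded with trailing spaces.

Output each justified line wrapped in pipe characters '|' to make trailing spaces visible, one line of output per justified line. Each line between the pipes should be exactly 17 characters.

Answer: |fast      journey|
|desert     letter|
|dinosaur    happy|
|curtain      from|
|system wilderness|
|north support are|
|how   ant  letter|
|two water memory |

Derivation:
Line 1: ['fast', 'journey'] (min_width=12, slack=5)
Line 2: ['desert', 'letter'] (min_width=13, slack=4)
Line 3: ['dinosaur', 'happy'] (min_width=14, slack=3)
Line 4: ['curtain', 'from'] (min_width=12, slack=5)
Line 5: ['system', 'wilderness'] (min_width=17, slack=0)
Line 6: ['north', 'support', 'are'] (min_width=17, slack=0)
Line 7: ['how', 'ant', 'letter'] (min_width=14, slack=3)
Line 8: ['two', 'water', 'memory'] (min_width=16, slack=1)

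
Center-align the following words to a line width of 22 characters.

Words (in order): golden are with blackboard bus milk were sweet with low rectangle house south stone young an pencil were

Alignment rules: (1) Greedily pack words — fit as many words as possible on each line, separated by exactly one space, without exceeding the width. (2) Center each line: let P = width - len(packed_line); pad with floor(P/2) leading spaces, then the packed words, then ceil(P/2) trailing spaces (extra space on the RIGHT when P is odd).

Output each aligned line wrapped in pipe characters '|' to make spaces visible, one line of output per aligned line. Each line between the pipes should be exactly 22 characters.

Answer: |   golden are with    |
| blackboard bus milk  |
| were sweet with low  |
|rectangle house south |
|stone young an pencil |
|         were         |

Derivation:
Line 1: ['golden', 'are', 'with'] (min_width=15, slack=7)
Line 2: ['blackboard', 'bus', 'milk'] (min_width=19, slack=3)
Line 3: ['were', 'sweet', 'with', 'low'] (min_width=19, slack=3)
Line 4: ['rectangle', 'house', 'south'] (min_width=21, slack=1)
Line 5: ['stone', 'young', 'an', 'pencil'] (min_width=21, slack=1)
Line 6: ['were'] (min_width=4, slack=18)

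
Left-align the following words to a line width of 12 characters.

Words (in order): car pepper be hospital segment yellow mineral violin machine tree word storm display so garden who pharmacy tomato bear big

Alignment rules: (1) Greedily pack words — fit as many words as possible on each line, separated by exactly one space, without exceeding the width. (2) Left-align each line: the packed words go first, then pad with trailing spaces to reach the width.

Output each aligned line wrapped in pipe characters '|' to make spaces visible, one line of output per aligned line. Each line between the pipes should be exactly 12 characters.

Answer: |car pepper  |
|be hospital |
|segment     |
|yellow      |
|mineral     |
|violin      |
|machine tree|
|word storm  |
|display so  |
|garden who  |
|pharmacy    |
|tomato bear |
|big         |

Derivation:
Line 1: ['car', 'pepper'] (min_width=10, slack=2)
Line 2: ['be', 'hospital'] (min_width=11, slack=1)
Line 3: ['segment'] (min_width=7, slack=5)
Line 4: ['yellow'] (min_width=6, slack=6)
Line 5: ['mineral'] (min_width=7, slack=5)
Line 6: ['violin'] (min_width=6, slack=6)
Line 7: ['machine', 'tree'] (min_width=12, slack=0)
Line 8: ['word', 'storm'] (min_width=10, slack=2)
Line 9: ['display', 'so'] (min_width=10, slack=2)
Line 10: ['garden', 'who'] (min_width=10, slack=2)
Line 11: ['pharmacy'] (min_width=8, slack=4)
Line 12: ['tomato', 'bear'] (min_width=11, slack=1)
Line 13: ['big'] (min_width=3, slack=9)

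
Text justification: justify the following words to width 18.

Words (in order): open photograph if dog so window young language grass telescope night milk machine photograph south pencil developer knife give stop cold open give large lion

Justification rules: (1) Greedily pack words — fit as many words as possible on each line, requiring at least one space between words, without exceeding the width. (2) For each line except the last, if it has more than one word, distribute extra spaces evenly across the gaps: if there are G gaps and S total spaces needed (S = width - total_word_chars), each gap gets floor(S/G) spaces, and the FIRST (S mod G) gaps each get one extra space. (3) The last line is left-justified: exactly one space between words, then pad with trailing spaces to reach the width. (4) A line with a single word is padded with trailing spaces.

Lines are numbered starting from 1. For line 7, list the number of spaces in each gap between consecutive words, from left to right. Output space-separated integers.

Line 1: ['open', 'photograph', 'if'] (min_width=18, slack=0)
Line 2: ['dog', 'so', 'window'] (min_width=13, slack=5)
Line 3: ['young', 'language'] (min_width=14, slack=4)
Line 4: ['grass', 'telescope'] (min_width=15, slack=3)
Line 5: ['night', 'milk', 'machine'] (min_width=18, slack=0)
Line 6: ['photograph', 'south'] (min_width=16, slack=2)
Line 7: ['pencil', 'developer'] (min_width=16, slack=2)
Line 8: ['knife', 'give', 'stop'] (min_width=15, slack=3)
Line 9: ['cold', 'open', 'give'] (min_width=14, slack=4)
Line 10: ['large', 'lion'] (min_width=10, slack=8)

Answer: 3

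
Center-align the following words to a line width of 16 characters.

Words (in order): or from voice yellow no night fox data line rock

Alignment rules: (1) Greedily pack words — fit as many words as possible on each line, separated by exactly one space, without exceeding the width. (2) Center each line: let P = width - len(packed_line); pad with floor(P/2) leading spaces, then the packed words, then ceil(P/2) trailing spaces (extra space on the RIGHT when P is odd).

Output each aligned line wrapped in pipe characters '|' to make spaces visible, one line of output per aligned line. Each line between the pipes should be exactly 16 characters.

Line 1: ['or', 'from', 'voice'] (min_width=13, slack=3)
Line 2: ['yellow', 'no', 'night'] (min_width=15, slack=1)
Line 3: ['fox', 'data', 'line'] (min_width=13, slack=3)
Line 4: ['rock'] (min_width=4, slack=12)

Answer: | or from voice  |
|yellow no night |
| fox data line  |
|      rock      |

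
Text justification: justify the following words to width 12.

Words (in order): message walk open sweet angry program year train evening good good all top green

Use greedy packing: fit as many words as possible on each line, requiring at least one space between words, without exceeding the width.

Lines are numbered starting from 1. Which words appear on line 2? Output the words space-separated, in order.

Answer: open sweet

Derivation:
Line 1: ['message', 'walk'] (min_width=12, slack=0)
Line 2: ['open', 'sweet'] (min_width=10, slack=2)
Line 3: ['angry'] (min_width=5, slack=7)
Line 4: ['program', 'year'] (min_width=12, slack=0)
Line 5: ['train'] (min_width=5, slack=7)
Line 6: ['evening', 'good'] (min_width=12, slack=0)
Line 7: ['good', 'all', 'top'] (min_width=12, slack=0)
Line 8: ['green'] (min_width=5, slack=7)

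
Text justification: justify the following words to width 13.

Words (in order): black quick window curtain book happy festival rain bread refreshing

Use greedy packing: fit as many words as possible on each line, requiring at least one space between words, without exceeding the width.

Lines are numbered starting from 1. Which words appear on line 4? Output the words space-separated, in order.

Answer: happy

Derivation:
Line 1: ['black', 'quick'] (min_width=11, slack=2)
Line 2: ['window'] (min_width=6, slack=7)
Line 3: ['curtain', 'book'] (min_width=12, slack=1)
Line 4: ['happy'] (min_width=5, slack=8)
Line 5: ['festival', 'rain'] (min_width=13, slack=0)
Line 6: ['bread'] (min_width=5, slack=8)
Line 7: ['refreshing'] (min_width=10, slack=3)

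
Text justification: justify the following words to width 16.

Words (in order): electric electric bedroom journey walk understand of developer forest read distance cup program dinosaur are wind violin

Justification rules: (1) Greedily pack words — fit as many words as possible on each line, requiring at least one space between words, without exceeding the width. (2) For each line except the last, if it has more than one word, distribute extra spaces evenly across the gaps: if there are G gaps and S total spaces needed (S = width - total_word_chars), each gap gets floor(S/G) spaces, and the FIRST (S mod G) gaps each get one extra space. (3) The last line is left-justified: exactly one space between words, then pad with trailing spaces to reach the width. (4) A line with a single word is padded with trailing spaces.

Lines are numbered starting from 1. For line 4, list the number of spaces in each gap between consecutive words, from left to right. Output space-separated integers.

Line 1: ['electric'] (min_width=8, slack=8)
Line 2: ['electric', 'bedroom'] (min_width=16, slack=0)
Line 3: ['journey', 'walk'] (min_width=12, slack=4)
Line 4: ['understand', 'of'] (min_width=13, slack=3)
Line 5: ['developer', 'forest'] (min_width=16, slack=0)
Line 6: ['read', 'distance'] (min_width=13, slack=3)
Line 7: ['cup', 'program'] (min_width=11, slack=5)
Line 8: ['dinosaur', 'are'] (min_width=12, slack=4)
Line 9: ['wind', 'violin'] (min_width=11, slack=5)

Answer: 4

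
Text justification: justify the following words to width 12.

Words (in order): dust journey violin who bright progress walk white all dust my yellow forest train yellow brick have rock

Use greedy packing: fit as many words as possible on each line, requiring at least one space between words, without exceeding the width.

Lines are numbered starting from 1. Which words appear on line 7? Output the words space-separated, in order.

Line 1: ['dust', 'journey'] (min_width=12, slack=0)
Line 2: ['violin', 'who'] (min_width=10, slack=2)
Line 3: ['bright'] (min_width=6, slack=6)
Line 4: ['progress'] (min_width=8, slack=4)
Line 5: ['walk', 'white'] (min_width=10, slack=2)
Line 6: ['all', 'dust', 'my'] (min_width=11, slack=1)
Line 7: ['yellow'] (min_width=6, slack=6)
Line 8: ['forest', 'train'] (min_width=12, slack=0)
Line 9: ['yellow', 'brick'] (min_width=12, slack=0)
Line 10: ['have', 'rock'] (min_width=9, slack=3)

Answer: yellow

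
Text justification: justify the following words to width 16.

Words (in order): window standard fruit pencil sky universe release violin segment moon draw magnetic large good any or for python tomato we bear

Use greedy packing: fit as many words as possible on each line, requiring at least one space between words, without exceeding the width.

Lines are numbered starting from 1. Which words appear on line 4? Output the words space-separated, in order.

Answer: violin segment

Derivation:
Line 1: ['window', 'standard'] (min_width=15, slack=1)
Line 2: ['fruit', 'pencil', 'sky'] (min_width=16, slack=0)
Line 3: ['universe', 'release'] (min_width=16, slack=0)
Line 4: ['violin', 'segment'] (min_width=14, slack=2)
Line 5: ['moon', 'draw'] (min_width=9, slack=7)
Line 6: ['magnetic', 'large'] (min_width=14, slack=2)
Line 7: ['good', 'any', 'or', 'for'] (min_width=15, slack=1)
Line 8: ['python', 'tomato', 'we'] (min_width=16, slack=0)
Line 9: ['bear'] (min_width=4, slack=12)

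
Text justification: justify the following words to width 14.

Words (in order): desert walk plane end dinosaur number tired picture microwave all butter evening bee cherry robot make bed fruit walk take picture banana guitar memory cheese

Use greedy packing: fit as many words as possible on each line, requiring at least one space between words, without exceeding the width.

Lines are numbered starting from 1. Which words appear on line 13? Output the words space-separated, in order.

Line 1: ['desert', 'walk'] (min_width=11, slack=3)
Line 2: ['plane', 'end'] (min_width=9, slack=5)
Line 3: ['dinosaur'] (min_width=8, slack=6)
Line 4: ['number', 'tired'] (min_width=12, slack=2)
Line 5: ['picture'] (min_width=7, slack=7)
Line 6: ['microwave', 'all'] (min_width=13, slack=1)
Line 7: ['butter', 'evening'] (min_width=14, slack=0)
Line 8: ['bee', 'cherry'] (min_width=10, slack=4)
Line 9: ['robot', 'make', 'bed'] (min_width=14, slack=0)
Line 10: ['fruit', 'walk'] (min_width=10, slack=4)
Line 11: ['take', 'picture'] (min_width=12, slack=2)
Line 12: ['banana', 'guitar'] (min_width=13, slack=1)
Line 13: ['memory', 'cheese'] (min_width=13, slack=1)

Answer: memory cheese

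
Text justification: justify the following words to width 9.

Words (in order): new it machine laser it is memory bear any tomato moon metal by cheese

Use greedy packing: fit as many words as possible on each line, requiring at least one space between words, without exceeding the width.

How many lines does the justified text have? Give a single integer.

Line 1: ['new', 'it'] (min_width=6, slack=3)
Line 2: ['machine'] (min_width=7, slack=2)
Line 3: ['laser', 'it'] (min_width=8, slack=1)
Line 4: ['is', 'memory'] (min_width=9, slack=0)
Line 5: ['bear', 'any'] (min_width=8, slack=1)
Line 6: ['tomato'] (min_width=6, slack=3)
Line 7: ['moon'] (min_width=4, slack=5)
Line 8: ['metal', 'by'] (min_width=8, slack=1)
Line 9: ['cheese'] (min_width=6, slack=3)
Total lines: 9

Answer: 9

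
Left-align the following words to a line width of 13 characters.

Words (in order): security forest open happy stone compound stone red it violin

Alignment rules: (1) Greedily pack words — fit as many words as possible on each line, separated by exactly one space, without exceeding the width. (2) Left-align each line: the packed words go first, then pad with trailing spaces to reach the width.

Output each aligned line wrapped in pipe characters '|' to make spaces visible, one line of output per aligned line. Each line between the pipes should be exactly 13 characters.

Answer: |security     |
|forest open  |
|happy stone  |
|compound     |
|stone red it |
|violin       |

Derivation:
Line 1: ['security'] (min_width=8, slack=5)
Line 2: ['forest', 'open'] (min_width=11, slack=2)
Line 3: ['happy', 'stone'] (min_width=11, slack=2)
Line 4: ['compound'] (min_width=8, slack=5)
Line 5: ['stone', 'red', 'it'] (min_width=12, slack=1)
Line 6: ['violin'] (min_width=6, slack=7)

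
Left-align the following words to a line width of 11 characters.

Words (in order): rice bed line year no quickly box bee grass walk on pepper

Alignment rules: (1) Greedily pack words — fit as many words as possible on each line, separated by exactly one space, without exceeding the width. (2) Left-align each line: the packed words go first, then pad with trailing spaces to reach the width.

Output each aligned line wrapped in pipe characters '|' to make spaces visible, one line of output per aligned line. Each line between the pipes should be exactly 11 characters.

Answer: |rice bed   |
|line year  |
|no quickly |
|box bee    |
|grass walk |
|on pepper  |

Derivation:
Line 1: ['rice', 'bed'] (min_width=8, slack=3)
Line 2: ['line', 'year'] (min_width=9, slack=2)
Line 3: ['no', 'quickly'] (min_width=10, slack=1)
Line 4: ['box', 'bee'] (min_width=7, slack=4)
Line 5: ['grass', 'walk'] (min_width=10, slack=1)
Line 6: ['on', 'pepper'] (min_width=9, slack=2)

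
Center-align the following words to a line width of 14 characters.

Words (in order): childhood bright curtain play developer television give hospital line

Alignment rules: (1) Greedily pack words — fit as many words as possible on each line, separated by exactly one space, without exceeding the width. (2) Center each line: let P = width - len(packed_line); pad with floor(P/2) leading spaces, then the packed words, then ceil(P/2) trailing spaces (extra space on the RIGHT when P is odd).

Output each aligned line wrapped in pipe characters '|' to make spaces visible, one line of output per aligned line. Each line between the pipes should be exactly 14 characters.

Line 1: ['childhood'] (min_width=9, slack=5)
Line 2: ['bright', 'curtain'] (min_width=14, slack=0)
Line 3: ['play', 'developer'] (min_width=14, slack=0)
Line 4: ['television'] (min_width=10, slack=4)
Line 5: ['give', 'hospital'] (min_width=13, slack=1)
Line 6: ['line'] (min_width=4, slack=10)

Answer: |  childhood   |
|bright curtain|
|play developer|
|  television  |
|give hospital |
|     line     |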